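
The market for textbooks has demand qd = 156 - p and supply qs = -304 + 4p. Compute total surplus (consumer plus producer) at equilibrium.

Total surplus = 2560

Equilibrium: 156 - p = -304 + 4p gives p* = 92, q* = 64.
Demand choke price: p = 156; supply starts at p = 76.
CS = ½(156 − 92)(64) = 2048; PS = ½(92 − 76)(64) = 512.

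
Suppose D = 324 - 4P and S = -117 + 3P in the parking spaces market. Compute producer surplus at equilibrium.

Producer surplus = 864

Equilibrium: 324 - 4P = -117 + 3P gives P* = 63, Q* = 72.
Supply starts at P = 39 (where S = 0).
PS = ½(63 − 39)(72) = 864.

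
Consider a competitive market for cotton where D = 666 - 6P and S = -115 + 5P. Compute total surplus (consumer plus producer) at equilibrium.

Equilibrium: 666 - 6P = -115 + 5P gives P* = 71, Q* = 240.
Demand choke price: P = 111; supply starts at P = 23.
CS = ½(111 − 71)(240) = 4800; PS = ½(71 − 23)(240) = 5760.

Total surplus = 10560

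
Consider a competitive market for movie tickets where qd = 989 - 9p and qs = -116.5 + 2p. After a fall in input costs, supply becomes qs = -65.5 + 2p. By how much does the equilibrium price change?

Δp = -51/11

Original equilibrium: p* = 100.5, q* = 84.5.
New equilibrium: 989 - 9p = -65.5 + 2p, so 1054.5 = 11p and p' = 2109/22; q' = 989 − 9(2109/22) = 2777/22.
Change in price: 2109/22 − 100.5 = -51/11.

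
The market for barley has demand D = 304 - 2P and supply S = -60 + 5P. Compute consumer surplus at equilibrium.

Consumer surplus = 10000

Equilibrium: 304 - 2P = -60 + 5P gives P* = 52, Q* = 200.
Demand choke price (D = 0): P = 152.
CS = ½(152 − 52)(200) = 10000.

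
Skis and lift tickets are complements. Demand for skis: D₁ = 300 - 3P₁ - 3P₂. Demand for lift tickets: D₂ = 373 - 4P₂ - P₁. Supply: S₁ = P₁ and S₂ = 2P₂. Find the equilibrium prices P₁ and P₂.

Market 1: 300 - 3P₁ - 3P₂ = P₁ → 4P₁ + 3P₂ = 300.
Market 2: 6P₂ + P₁ = 373.
Eliminating P₂: 6×(1) − 3×(2) gives 21P₁ = 681, so P₁ = 227/7.
Back-substitute into (2): P₂ = (373 − 1×227/7) / 6 = 1192/21.

P₁ = 227/7, P₂ = 1192/21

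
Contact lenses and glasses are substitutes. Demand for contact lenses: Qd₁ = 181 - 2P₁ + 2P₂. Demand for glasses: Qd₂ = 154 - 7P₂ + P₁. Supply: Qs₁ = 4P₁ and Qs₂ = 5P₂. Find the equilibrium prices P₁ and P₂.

P₁ = 248/7, P₂ = 221/14

Market 1: 181 - 2P₁ + 2P₂ = 4P₁ → 6P₁ - 2P₂ = 181.
Market 2: 12P₂ - P₁ = 154.
Eliminating P₂: 12×(1) + 2×(2) gives 70P₁ = 2480, so P₁ = 248/7.
Back-substitute into (2): P₂ = (154 + 1×248/7) / 12 = 221/14.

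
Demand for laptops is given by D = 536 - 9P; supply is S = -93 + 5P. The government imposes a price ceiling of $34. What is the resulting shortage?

Equilibrium price would be P* = 629/14, so the ceiling at 34 binds.
At P = 34: D = 536 − 9(34) = 230, S = -93 + 5(34) = 77.
Shortage = 230 − 77 = 153.

Shortage = 153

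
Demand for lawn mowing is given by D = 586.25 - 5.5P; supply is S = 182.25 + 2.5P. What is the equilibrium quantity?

Q* = 308.5

Set D = S: 586.25 - 5.5P = 182.25 + 2.5P.
404 = 8P, so P* = 50.5.
Q* = 586.25 − 5.5(50.5) = 308.5.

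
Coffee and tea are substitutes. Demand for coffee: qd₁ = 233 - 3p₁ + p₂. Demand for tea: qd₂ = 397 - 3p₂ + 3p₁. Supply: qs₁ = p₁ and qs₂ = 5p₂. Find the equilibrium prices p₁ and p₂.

p₁ = 2261/29, p₂ = 2287/29

Market 1: 233 - 3p₁ + p₂ = p₁ → 4p₁ - p₂ = 233.
Market 2: 8p₂ - 3p₁ = 397.
Eliminating p₂: 8×(1) + 1×(2) gives 29p₁ = 2261, so p₁ = 2261/29.
Back-substitute into (2): p₂ = (397 + 3×2261/29) / 8 = 2287/29.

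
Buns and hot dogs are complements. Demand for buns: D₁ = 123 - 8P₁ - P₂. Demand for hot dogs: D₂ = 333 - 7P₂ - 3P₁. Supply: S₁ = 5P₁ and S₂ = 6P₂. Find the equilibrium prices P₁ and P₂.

P₁ = 633/83, P₂ = 1980/83

Market 1: 123 - 8P₁ - P₂ = 5P₁ → 13P₁ + P₂ = 123.
Market 2: 13P₂ + 3P₁ = 333.
Eliminating P₂: 13×(1) − 1×(2) gives 166P₁ = 1266, so P₁ = 633/83.
Back-substitute into (2): P₂ = (333 − 3×633/83) / 13 = 1980/83.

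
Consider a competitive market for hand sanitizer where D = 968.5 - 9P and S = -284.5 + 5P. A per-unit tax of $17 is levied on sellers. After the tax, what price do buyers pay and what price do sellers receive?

Pre-tax equilibrium: P* = 89.5, Q* = 163.
Tax on sellers shifts supply to S = -284.5 + 5(P − 17) = -369.5 + 5P.
968.5 - 9P = -369.5 + 5P gives buyer price Pb = 669/7; sellers receive Ps = 669/7 − 17 = 550/7.
New quantity: Q = 968.5 − 9(669/7) = 1517/14.

Buyers pay 669/7, sellers receive 550/7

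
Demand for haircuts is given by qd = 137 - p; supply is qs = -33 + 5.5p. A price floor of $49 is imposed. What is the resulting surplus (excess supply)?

Surplus = 148.5

Equilibrium price would be p* = 340/13, so the floor at 49 binds.
At p = 49: qd = 88, qs = 236.5.
Surplus = 236.5 − 88 = 148.5.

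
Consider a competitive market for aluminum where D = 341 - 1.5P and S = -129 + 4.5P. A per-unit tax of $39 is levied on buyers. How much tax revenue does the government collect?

Tax revenue = 7005.375

Pre-tax equilibrium: P* = 235/3, Q* = 223.5.
Tax on buyers shifts demand to D = 341 − 1.5(P + 39) = 282.5 - 1.5P.
282.5 - 1.5P = -129 + 4.5P gives seller price Ps = 823/12; buyers pay Pb = 823/12 + 39 = 1291/12.
New quantity: Q = 341 − 1.5(1291/12) = 179.625.
Revenue = 39 × 179.625 = 7005.375.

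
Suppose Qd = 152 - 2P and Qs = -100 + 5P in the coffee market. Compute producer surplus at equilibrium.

Equilibrium: 152 - 2P = -100 + 5P gives P* = 36, Q* = 80.
Supply starts at P = 20 (where Qs = 0).
PS = ½(36 − 20)(80) = 640.

Producer surplus = 640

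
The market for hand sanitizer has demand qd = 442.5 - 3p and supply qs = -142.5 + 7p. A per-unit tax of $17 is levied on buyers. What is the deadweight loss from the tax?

Deadweight loss = 303.45

Pre-tax equilibrium: p* = 58.5, q* = 267.
Tax on buyers shifts demand to qd = 442.5 − 3(p + 17) = 391.5 - 3p.
391.5 - 3p = -142.5 + 7p gives seller price ps = 53.4; buyers pay pb = 53.4 + 17 = 70.4.
New quantity: q = 442.5 − 3(70.4) = 231.3.
DWL = ½ × 17 × (267 − 231.3) = 303.45.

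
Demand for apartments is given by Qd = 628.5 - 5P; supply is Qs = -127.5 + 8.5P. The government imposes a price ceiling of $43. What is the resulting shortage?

Equilibrium price would be P* = 56, so the ceiling at 43 binds.
At P = 43: Qd = 628.5 − 5(43) = 413.5, Qs = -127.5 + 8.5(43) = 238.
Shortage = 413.5 − 238 = 175.5.

Shortage = 175.5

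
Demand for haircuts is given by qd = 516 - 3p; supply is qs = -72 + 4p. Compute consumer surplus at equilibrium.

Consumer surplus = 11616

Equilibrium: 516 - 3p = -72 + 4p gives p* = 84, q* = 264.
Demand choke price (qd = 0): p = 172.
CS = ½(172 − 84)(264) = 11616.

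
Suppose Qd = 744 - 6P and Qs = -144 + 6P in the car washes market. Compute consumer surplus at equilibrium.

Equilibrium: 744 - 6P = -144 + 6P gives P* = 74, Q* = 300.
Demand choke price (Qd = 0): P = 124.
CS = ½(124 − 74)(300) = 7500.

Consumer surplus = 7500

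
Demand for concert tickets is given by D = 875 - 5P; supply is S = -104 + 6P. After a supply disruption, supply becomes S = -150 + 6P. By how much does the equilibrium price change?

ΔP = 46/11

Original equilibrium: P* = 89, Q* = 430.
New equilibrium: 875 - 5P = -150 + 6P, so 1025 = 11P and P' = 1025/11; Q' = 875 − 5(1025/11) = 4500/11.
Change in price: 1025/11 − 89 = 46/11.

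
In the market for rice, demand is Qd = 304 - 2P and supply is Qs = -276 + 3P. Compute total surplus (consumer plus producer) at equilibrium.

Total surplus = 2160

Equilibrium: 304 - 2P = -276 + 3P gives P* = 116, Q* = 72.
Demand choke price: P = 152; supply starts at P = 92.
CS = ½(152 − 116)(72) = 1296; PS = ½(116 − 92)(72) = 864.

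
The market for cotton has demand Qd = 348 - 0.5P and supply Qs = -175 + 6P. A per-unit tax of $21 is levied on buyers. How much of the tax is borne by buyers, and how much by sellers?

Buyers bear 252/13, sellers bear 21/13

Pre-tax equilibrium: P* = 1046/13, Q* = 4001/13.
Tax on buyers shifts demand to Qd = 348 − 0.5(P + 21) = 337.5 - 0.5P.
337.5 - 0.5P = -175 + 6P gives seller price Ps = 1025/13; buyers pay Pb = 1025/13 + 21 = 1298/13.
New quantity: Q = 348 − 0.5(1298/13) = 3875/13.
Buyer burden = 1298/13 − 1046/13 = 252/13; seller burden = 1046/13 − 1025/13 = 21/13.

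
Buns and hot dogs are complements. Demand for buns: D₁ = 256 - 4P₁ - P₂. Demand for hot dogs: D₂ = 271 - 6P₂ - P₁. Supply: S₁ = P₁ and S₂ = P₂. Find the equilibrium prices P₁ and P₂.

P₁ = 1521/34, P₂ = 1099/34

Market 1: 256 - 4P₁ - P₂ = P₁ → 5P₁ + P₂ = 256.
Market 2: 7P₂ + P₁ = 271.
Eliminating P₂: 7×(1) − 1×(2) gives 34P₁ = 1521, so P₁ = 1521/34.
Back-substitute into (2): P₂ = (271 − 1×1521/34) / 7 = 1099/34.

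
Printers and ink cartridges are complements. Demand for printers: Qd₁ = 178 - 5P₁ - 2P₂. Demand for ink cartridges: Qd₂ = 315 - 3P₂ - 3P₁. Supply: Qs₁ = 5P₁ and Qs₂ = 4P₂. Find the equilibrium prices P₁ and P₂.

Market 1: 178 - 5P₁ - 2P₂ = 5P₁ → 10P₁ + 2P₂ = 178.
Market 2: 7P₂ + 3P₁ = 315.
Eliminating P₂: 7×(1) − 2×(2) gives 64P₁ = 616, so P₁ = 9.625.
Back-substitute into (2): P₂ = (315 − 3×9.625) / 7 = 40.875.

P₁ = 9.625, P₂ = 40.875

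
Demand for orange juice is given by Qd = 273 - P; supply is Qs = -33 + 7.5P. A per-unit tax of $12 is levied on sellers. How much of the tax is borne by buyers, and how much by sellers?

Pre-tax equilibrium: P* = 36, Q* = 237.
Tax on sellers shifts supply to Qs = -33 + 7.5(P − 12) = -123 + 7.5P.
273 - P = -123 + 7.5P gives buyer price Pb = 792/17; sellers receive Ps = 792/17 − 12 = 588/17.
New quantity: Q = 273 − 1(792/17) = 3849/17.
Buyer burden = 792/17 − 36 = 180/17; seller burden = 36 − 588/17 = 24/17.

Buyers bear 180/17, sellers bear 24/17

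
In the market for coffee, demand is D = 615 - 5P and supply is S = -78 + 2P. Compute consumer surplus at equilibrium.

Equilibrium: 615 - 5P = -78 + 2P gives P* = 99, Q* = 120.
Demand choke price (D = 0): P = 123.
CS = ½(123 − 99)(120) = 1440.

Consumer surplus = 1440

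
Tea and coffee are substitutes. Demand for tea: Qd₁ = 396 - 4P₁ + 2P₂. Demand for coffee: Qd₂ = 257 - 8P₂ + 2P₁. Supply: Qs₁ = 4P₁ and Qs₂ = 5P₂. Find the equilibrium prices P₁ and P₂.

Market 1: 396 - 4P₁ + 2P₂ = 4P₁ → 8P₁ - 2P₂ = 396.
Market 2: 13P₂ - 2P₁ = 257.
Eliminating P₂: 13×(1) + 2×(2) gives 100P₁ = 5662, so P₁ = 56.62.
Back-substitute into (2): P₂ = (257 + 2×56.62) / 13 = 28.48.

P₁ = 56.62, P₂ = 28.48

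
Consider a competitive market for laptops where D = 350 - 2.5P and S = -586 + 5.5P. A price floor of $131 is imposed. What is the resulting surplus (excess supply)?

Surplus = 112

Equilibrium price would be P* = 117, so the floor at 131 binds.
At P = 131: D = 22.5, S = 134.5.
Surplus = 134.5 − 22.5 = 112.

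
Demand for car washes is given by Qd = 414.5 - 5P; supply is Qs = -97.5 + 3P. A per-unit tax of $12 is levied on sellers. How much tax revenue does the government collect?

Pre-tax equilibrium: P* = 64, Q* = 94.5.
Tax on sellers shifts supply to Qs = -97.5 + 3(P − 12) = -133.5 + 3P.
414.5 - 5P = -133.5 + 3P gives buyer price Pb = 68.5; sellers receive Ps = 68.5 − 12 = 56.5.
New quantity: Q = 414.5 − 5(68.5) = 72.
Revenue = 12 × 72 = 864.

Tax revenue = 864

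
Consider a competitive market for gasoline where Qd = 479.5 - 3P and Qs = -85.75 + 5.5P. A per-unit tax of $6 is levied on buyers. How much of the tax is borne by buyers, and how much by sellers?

Buyers bear 66/17, sellers bear 36/17

Pre-tax equilibrium: P* = 66.5, Q* = 280.
Tax on buyers shifts demand to Qd = 479.5 − 3(P + 6) = 461.5 - 3P.
461.5 - 3P = -85.75 + 5.5P gives seller price Ps = 2189/34; buyers pay Pb = 2189/34 + 6 = 2393/34.
New quantity: Q = 479.5 − 3(2393/34) = 4562/17.
Buyer burden = 2393/34 − 66.5 = 66/17; seller burden = 66.5 − 2189/34 = 36/17.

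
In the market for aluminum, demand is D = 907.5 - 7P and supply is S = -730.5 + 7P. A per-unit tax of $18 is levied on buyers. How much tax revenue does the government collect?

Tax revenue = 459

Pre-tax equilibrium: P* = 117, Q* = 88.5.
Tax on buyers shifts demand to D = 907.5 − 7(P + 18) = 781.5 - 7P.
781.5 - 7P = -730.5 + 7P gives seller price Ps = 108; buyers pay Pb = 108 + 18 = 126.
New quantity: Q = 907.5 − 7(126) = 25.5.
Revenue = 18 × 25.5 = 459.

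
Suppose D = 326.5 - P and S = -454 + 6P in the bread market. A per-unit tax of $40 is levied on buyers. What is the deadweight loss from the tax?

Pre-tax equilibrium: P* = 111.5, Q* = 215.
Tax on buyers shifts demand to D = 326.5 − 1(P + 40) = 286.5 - P.
286.5 - P = -454 + 6P gives seller price Ps = 1481/14; buyers pay Pb = 1481/14 + 40 = 2041/14.
New quantity: Q = 326.5 − 1(2041/14) = 1265/7.
DWL = ½ × 40 × (215 − 1265/7) = 4800/7.

Deadweight loss = 4800/7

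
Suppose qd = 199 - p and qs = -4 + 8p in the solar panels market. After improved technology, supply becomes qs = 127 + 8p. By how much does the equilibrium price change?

Original equilibrium: p* = 203/9, q* = 1588/9.
New equilibrium: 199 - p = 127 + 8p, so 72 = 9p and p' = 8; q' = 199 − 1(8) = 191.
Change in price: 8 − 203/9 = -131/9.

Δp = -131/9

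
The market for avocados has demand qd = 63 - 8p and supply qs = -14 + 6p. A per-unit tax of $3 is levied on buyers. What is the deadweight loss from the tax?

Deadweight loss = 108/7

Pre-tax equilibrium: p* = 5.5, q* = 19.
Tax on buyers shifts demand to qd = 63 − 8(p + 3) = 39 - 8p.
39 - 8p = -14 + 6p gives seller price ps = 53/14; buyers pay pb = 53/14 + 3 = 95/14.
New quantity: q = 63 − 8(95/14) = 61/7.
DWL = ½ × 3 × (19 − 61/7) = 108/7.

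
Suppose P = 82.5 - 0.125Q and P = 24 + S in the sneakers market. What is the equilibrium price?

P* = 76

Set the two price expressions equal: 82.5 - 0.125Q = 24 + Q.
58.5 = 1.125Q, so Q* = 52.
P* = 82.5 − (0.125)(52) = 76.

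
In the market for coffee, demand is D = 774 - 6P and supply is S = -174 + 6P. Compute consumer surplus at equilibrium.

Equilibrium: 774 - 6P = -174 + 6P gives P* = 79, Q* = 300.
Demand choke price (D = 0): P = 129.
CS = ½(129 − 79)(300) = 7500.

Consumer surplus = 7500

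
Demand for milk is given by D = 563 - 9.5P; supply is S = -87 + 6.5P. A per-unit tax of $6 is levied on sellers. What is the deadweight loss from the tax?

Deadweight loss = 69.46875

Pre-tax equilibrium: P* = 40.625, Q* = 177.0625.
Tax on sellers shifts supply to S = -87 + 6.5(P − 6) = -126 + 6.5P.
563 - 9.5P = -126 + 6.5P gives buyer price Pb = 43.0625; sellers receive Ps = 43.0625 − 6 = 37.0625.
New quantity: Q = 563 − 9.5(43.0625) = 153.90625.
DWL = ½ × 6 × (177.0625 − 153.90625) = 69.46875.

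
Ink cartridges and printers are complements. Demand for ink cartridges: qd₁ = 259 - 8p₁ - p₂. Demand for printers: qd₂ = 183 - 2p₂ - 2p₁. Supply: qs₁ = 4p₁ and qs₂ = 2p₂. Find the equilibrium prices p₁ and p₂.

p₁ = 853/46, p₂ = 839/23

Market 1: 259 - 8p₁ - p₂ = 4p₁ → 12p₁ + p₂ = 259.
Market 2: 4p₂ + 2p₁ = 183.
Eliminating p₂: 4×(1) − 1×(2) gives 46p₁ = 853, so p₁ = 853/46.
Back-substitute into (2): p₂ = (183 − 2×853/46) / 4 = 839/23.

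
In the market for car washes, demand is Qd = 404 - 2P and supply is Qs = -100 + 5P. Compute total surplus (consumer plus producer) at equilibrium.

Total surplus = 23660

Equilibrium: 404 - 2P = -100 + 5P gives P* = 72, Q* = 260.
Demand choke price: P = 202; supply starts at P = 20.
CS = ½(202 − 72)(260) = 16900; PS = ½(72 − 20)(260) = 6760.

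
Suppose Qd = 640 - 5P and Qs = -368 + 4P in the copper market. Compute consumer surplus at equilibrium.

Consumer surplus = 640

Equilibrium: 640 - 5P = -368 + 4P gives P* = 112, Q* = 80.
Demand choke price (Qd = 0): P = 128.
CS = ½(128 − 112)(80) = 640.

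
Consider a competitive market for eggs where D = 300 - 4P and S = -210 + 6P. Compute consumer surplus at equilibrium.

Equilibrium: 300 - 4P = -210 + 6P gives P* = 51, Q* = 96.
Demand choke price (D = 0): P = 75.
CS = ½(75 − 51)(96) = 1152.

Consumer surplus = 1152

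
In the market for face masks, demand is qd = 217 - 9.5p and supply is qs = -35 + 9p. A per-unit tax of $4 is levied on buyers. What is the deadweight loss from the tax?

Pre-tax equilibrium: p* = 504/37, q* = 3241/37.
Tax on buyers shifts demand to qd = 217 − 9.5(p + 4) = 179 - 9.5p.
179 - 9.5p = -35 + 9p gives seller price ps = 428/37; buyers pay pb = 428/37 + 4 = 576/37.
New quantity: q = 217 − 9.5(576/37) = 2557/37.
DWL = ½ × 4 × (3241/37 − 2557/37) = 1368/37.

Deadweight loss = 1368/37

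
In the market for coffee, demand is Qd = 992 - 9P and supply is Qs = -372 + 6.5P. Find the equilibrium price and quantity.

P* = 88, Q* = 200

Set Qd = Qs: 992 - 9P = -372 + 6.5P.
1364 = 15.5P, so P* = 88.
Q* = 992 − 9(88) = 200.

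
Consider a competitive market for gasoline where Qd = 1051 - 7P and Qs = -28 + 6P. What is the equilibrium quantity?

Set Qd = Qs: 1051 - 7P = -28 + 6P.
1079 = 13P, so P* = 83.
Q* = 1051 − 7(83) = 470.

Q* = 470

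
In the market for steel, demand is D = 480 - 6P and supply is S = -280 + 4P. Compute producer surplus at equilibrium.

Equilibrium: 480 - 6P = -280 + 4P gives P* = 76, Q* = 24.
Supply starts at P = 70 (where S = 0).
PS = ½(76 − 70)(24) = 72.

Producer surplus = 72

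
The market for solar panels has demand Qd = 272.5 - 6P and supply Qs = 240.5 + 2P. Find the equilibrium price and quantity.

P* = 4, Q* = 248.5

Set Qd = Qs: 272.5 - 6P = 240.5 + 2P.
32 = 8P, so P* = 4.
Q* = 272.5 − 6(4) = 248.5.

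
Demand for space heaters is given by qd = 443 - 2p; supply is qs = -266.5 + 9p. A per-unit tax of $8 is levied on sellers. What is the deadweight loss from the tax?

Pre-tax equilibrium: p* = 64.5, q* = 314.
Tax on sellers shifts supply to qs = -266.5 + 9(p − 8) = -338.5 + 9p.
443 - 2p = -338.5 + 9p gives buyer price pb = 1563/22; sellers receive ps = 1563/22 − 8 = 1387/22.
New quantity: q = 443 − 2(1563/22) = 3310/11.
DWL = ½ × 8 × (314 − 3310/11) = 576/11.

Deadweight loss = 576/11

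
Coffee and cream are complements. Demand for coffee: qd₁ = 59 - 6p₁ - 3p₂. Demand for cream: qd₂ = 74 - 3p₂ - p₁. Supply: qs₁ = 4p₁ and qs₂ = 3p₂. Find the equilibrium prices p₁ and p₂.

Market 1: 59 - 6p₁ - 3p₂ = 4p₁ → 10p₁ + 3p₂ = 59.
Market 2: 6p₂ + p₁ = 74.
Eliminating p₂: 6×(1) − 3×(2) gives 57p₁ = 132, so p₁ = 44/19.
Back-substitute into (2): p₂ = (74 − 1×44/19) / 6 = 227/19.

p₁ = 44/19, p₂ = 227/19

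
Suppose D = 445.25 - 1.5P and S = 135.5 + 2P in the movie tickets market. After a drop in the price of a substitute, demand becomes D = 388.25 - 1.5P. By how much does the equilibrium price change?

ΔP = -114/7

Original equilibrium: P* = 88.5, Q* = 312.5.
New equilibrium: 388.25 - 1.5P = 135.5 + 2P, so 252.75 = 3.5P and P' = 1011/14; Q' = 388.25 − 1.5(1011/14) = 3919/14.
Change in price: 1011/14 − 88.5 = -114/7.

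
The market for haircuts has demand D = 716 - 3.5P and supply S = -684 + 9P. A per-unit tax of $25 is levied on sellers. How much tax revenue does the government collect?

Tax revenue = 6525

Pre-tax equilibrium: P* = 112, Q* = 324.
Tax on sellers shifts supply to S = -684 + 9(P − 25) = -909 + 9P.
716 - 3.5P = -909 + 9P gives buyer price Pb = 130; sellers receive Ps = 130 − 25 = 105.
New quantity: Q = 716 − 3.5(130) = 261.
Revenue = 25 × 261 = 6525.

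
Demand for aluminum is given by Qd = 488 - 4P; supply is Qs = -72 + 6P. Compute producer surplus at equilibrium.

Equilibrium: 488 - 4P = -72 + 6P gives P* = 56, Q* = 264.
Supply starts at P = 12 (where Qs = 0).
PS = ½(56 − 12)(264) = 5808.

Producer surplus = 5808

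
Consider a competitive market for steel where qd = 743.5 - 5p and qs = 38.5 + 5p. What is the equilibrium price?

p* = 70.5

Set qd = qs: 743.5 - 5p = 38.5 + 5p.
705 = 10p, so p* = 70.5.
q* = 743.5 − 5(70.5) = 391.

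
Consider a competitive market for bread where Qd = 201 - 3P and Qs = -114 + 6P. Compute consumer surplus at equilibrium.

Consumer surplus = 1536

Equilibrium: 201 - 3P = -114 + 6P gives P* = 35, Q* = 96.
Demand choke price (Qd = 0): P = 67.
CS = ½(67 − 35)(96) = 1536.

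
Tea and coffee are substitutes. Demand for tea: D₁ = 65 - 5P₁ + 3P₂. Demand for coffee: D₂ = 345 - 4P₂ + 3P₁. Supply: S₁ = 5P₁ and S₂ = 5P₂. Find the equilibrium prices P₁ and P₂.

P₁ = 20, P₂ = 45

Market 1: 65 - 5P₁ + 3P₂ = 5P₁ → 10P₁ - 3P₂ = 65.
Market 2: 9P₂ - 3P₁ = 345.
Eliminating P₂: 9×(1) + 3×(2) gives 81P₁ = 1620, so P₁ = 20.
Back-substitute into (2): P₂ = (345 + 3×20) / 9 = 45.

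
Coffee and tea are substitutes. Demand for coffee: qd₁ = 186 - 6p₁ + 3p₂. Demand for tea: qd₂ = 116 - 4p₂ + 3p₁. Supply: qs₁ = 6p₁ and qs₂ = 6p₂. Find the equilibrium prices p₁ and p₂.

Market 1: 186 - 6p₁ + 3p₂ = 6p₁ → 12p₁ - 3p₂ = 186.
Market 2: 10p₂ - 3p₁ = 116.
Eliminating p₂: 10×(1) + 3×(2) gives 111p₁ = 2208, so p₁ = 736/37.
Back-substitute into (2): p₂ = (116 + 3×736/37) / 10 = 650/37.

p₁ = 736/37, p₂ = 650/37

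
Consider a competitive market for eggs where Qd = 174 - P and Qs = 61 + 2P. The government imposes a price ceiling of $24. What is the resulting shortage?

Shortage = 41

Equilibrium price would be P* = 113/3, so the ceiling at 24 binds.
At P = 24: Qd = 174 − 1(24) = 150, Qs = 61 + 2(24) = 109.
Shortage = 150 − 109 = 41.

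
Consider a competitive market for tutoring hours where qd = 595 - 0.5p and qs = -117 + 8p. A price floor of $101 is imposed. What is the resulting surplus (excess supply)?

Surplus = 146.5

Equilibrium price would be p* = 1424/17, so the floor at 101 binds.
At p = 101: qd = 544.5, qs = 691.
Surplus = 691 − 544.5 = 146.5.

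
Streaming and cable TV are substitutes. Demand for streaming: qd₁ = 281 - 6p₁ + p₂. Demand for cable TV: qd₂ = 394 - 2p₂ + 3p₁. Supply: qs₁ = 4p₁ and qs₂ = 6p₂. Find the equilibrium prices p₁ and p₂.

p₁ = 2642/77, p₂ = 4783/77

Market 1: 281 - 6p₁ + p₂ = 4p₁ → 10p₁ - p₂ = 281.
Market 2: 8p₂ - 3p₁ = 394.
Eliminating p₂: 8×(1) + 1×(2) gives 77p₁ = 2642, so p₁ = 2642/77.
Back-substitute into (2): p₂ = (394 + 3×2642/77) / 8 = 4783/77.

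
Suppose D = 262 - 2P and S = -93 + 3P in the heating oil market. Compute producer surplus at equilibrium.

Equilibrium: 262 - 2P = -93 + 3P gives P* = 71, Q* = 120.
Supply starts at P = 31 (where S = 0).
PS = ½(71 − 31)(120) = 2400.

Producer surplus = 2400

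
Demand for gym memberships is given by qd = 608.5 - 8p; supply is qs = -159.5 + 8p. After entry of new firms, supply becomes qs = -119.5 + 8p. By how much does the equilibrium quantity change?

Δq = 20

Original equilibrium: p* = 48, q* = 224.5.
New equilibrium: 608.5 - 8p = -119.5 + 8p, so 728 = 16p and p' = 45.5; q' = 608.5 − 8(45.5) = 244.5.
Change in quantity: 244.5 − 224.5 = 20.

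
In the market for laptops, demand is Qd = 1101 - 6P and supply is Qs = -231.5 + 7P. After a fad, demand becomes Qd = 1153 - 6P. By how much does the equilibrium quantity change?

ΔQ = 28

Original equilibrium: P* = 102.5, Q* = 486.
New equilibrium: 1153 - 6P = -231.5 + 7P, so 1384.5 = 13P and P' = 106.5; Q' = 1153 − 6(106.5) = 514.
Change in quantity: 514 − 486 = 28.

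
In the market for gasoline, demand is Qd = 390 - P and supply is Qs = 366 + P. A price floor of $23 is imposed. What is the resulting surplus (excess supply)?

Surplus = 22

Equilibrium price would be P* = 12, so the floor at 23 binds.
At P = 23: Qd = 367, Qs = 389.
Surplus = 389 − 367 = 22.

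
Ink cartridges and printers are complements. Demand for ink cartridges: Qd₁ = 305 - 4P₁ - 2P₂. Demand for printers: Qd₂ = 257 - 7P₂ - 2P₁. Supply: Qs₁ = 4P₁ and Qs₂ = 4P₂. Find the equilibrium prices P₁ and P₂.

Market 1: 305 - 4P₁ - 2P₂ = 4P₁ → 8P₁ + 2P₂ = 305.
Market 2: 11P₂ + 2P₁ = 257.
Eliminating P₂: 11×(1) − 2×(2) gives 84P₁ = 2841, so P₁ = 947/28.
Back-substitute into (2): P₂ = (257 − 2×947/28) / 11 = 241/14.

P₁ = 947/28, P₂ = 241/14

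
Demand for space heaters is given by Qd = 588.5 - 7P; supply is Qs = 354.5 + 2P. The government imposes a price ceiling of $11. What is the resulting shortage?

Shortage = 135

Equilibrium price would be P* = 26, so the ceiling at 11 binds.
At P = 11: Qd = 588.5 − 7(11) = 511.5, Qs = 354.5 + 2(11) = 376.5.
Shortage = 511.5 − 376.5 = 135.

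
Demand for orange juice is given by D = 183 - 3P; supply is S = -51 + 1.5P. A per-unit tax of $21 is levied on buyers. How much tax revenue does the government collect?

Tax revenue = 126

Pre-tax equilibrium: P* = 52, Q* = 27.
Tax on buyers shifts demand to D = 183 − 3(P + 21) = 120 - 3P.
120 - 3P = -51 + 1.5P gives seller price Ps = 38; buyers pay Pb = 38 + 21 = 59.
New quantity: Q = 183 − 3(59) = 6.
Revenue = 21 × 6 = 126.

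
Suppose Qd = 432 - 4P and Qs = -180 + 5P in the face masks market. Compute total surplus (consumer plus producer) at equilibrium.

Total surplus = 5760

Equilibrium: 432 - 4P = -180 + 5P gives P* = 68, Q* = 160.
Demand choke price: P = 108; supply starts at P = 36.
CS = ½(108 − 68)(160) = 3200; PS = ½(68 − 36)(160) = 2560.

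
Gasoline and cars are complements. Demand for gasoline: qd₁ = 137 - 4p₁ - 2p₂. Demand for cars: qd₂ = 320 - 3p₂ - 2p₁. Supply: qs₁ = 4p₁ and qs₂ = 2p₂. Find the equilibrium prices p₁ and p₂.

p₁ = 1.25, p₂ = 63.5

Market 1: 137 - 4p₁ - 2p₂ = 4p₁ → 8p₁ + 2p₂ = 137.
Market 2: 5p₂ + 2p₁ = 320.
Eliminating p₂: 5×(1) − 2×(2) gives 36p₁ = 45, so p₁ = 1.25.
Back-substitute into (2): p₂ = (320 − 2×1.25) / 5 = 63.5.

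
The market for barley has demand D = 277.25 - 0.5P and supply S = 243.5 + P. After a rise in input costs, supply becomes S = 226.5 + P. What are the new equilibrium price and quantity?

P' = 203/6, Q' = 781/3

Original equilibrium: P* = 22.5, Q* = 266.
New equilibrium: 277.25 - 0.5P = 226.5 + P, so 50.75 = 1.5P and P' = 203/6; Q' = 277.25 − 0.5(203/6) = 781/3.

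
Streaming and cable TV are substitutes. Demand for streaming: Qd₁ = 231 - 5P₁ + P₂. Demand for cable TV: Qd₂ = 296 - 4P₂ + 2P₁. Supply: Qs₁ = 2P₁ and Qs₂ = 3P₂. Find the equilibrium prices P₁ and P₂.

P₁ = 1913/47, P₂ = 2534/47

Market 1: 231 - 5P₁ + P₂ = 2P₁ → 7P₁ - P₂ = 231.
Market 2: 7P₂ - 2P₁ = 296.
Eliminating P₂: 7×(1) + 1×(2) gives 47P₁ = 1913, so P₁ = 1913/47.
Back-substitute into (2): P₂ = (296 + 2×1913/47) / 7 = 2534/47.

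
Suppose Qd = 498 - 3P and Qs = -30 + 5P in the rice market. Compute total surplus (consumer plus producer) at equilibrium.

Total surplus = 24000

Equilibrium: 498 - 3P = -30 + 5P gives P* = 66, Q* = 300.
Demand choke price: P = 166; supply starts at P = 6.
CS = ½(166 − 66)(300) = 15000; PS = ½(66 − 6)(300) = 9000.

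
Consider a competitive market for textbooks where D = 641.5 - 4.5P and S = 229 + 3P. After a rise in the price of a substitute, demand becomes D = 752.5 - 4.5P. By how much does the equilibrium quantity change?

ΔQ = 44.4

Original equilibrium: P* = 55, Q* = 394.
New equilibrium: 752.5 - 4.5P = 229 + 3P, so 523.5 = 7.5P and P' = 69.8; Q' = 752.5 − 4.5(69.8) = 438.4.
Change in quantity: 438.4 − 394 = 44.4.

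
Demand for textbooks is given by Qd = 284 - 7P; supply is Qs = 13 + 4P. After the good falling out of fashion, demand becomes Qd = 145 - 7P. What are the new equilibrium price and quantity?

P' = 12, Q' = 61

Original equilibrium: P* = 271/11, Q* = 1227/11.
New equilibrium: 145 - 7P = 13 + 4P, so 132 = 11P and P' = 12; Q' = 145 − 7(12) = 61.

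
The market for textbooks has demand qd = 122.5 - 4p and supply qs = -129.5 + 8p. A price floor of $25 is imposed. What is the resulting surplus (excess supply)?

Surplus = 48

Equilibrium price would be p* = 21, so the floor at 25 binds.
At p = 25: qd = 22.5, qs = 70.5.
Surplus = 70.5 − 22.5 = 48.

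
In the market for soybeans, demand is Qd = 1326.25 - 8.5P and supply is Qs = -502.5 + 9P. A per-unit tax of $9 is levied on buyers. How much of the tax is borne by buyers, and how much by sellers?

Buyers bear 162/35, sellers bear 153/35

Pre-tax equilibrium: P* = 104.5, Q* = 438.
Tax on buyers shifts demand to Qd = 1326.25 − 8.5(P + 9) = 1249.75 - 8.5P.
1249.75 - 8.5P = -502.5 + 9P gives seller price Ps = 7009/70; buyers pay Pb = 7009/70 + 9 = 7639/70.
New quantity: Q = 1326.25 − 8.5(7639/70) = 13953/35.
Buyer burden = 7639/70 − 104.5 = 162/35; seller burden = 104.5 − 7009/70 = 153/35.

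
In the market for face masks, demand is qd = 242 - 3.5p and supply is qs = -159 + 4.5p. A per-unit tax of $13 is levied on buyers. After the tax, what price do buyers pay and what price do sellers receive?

Pre-tax equilibrium: p* = 50.125, q* = 66.5625.
Tax on buyers shifts demand to qd = 242 − 3.5(p + 13) = 196.5 - 3.5p.
196.5 - 3.5p = -159 + 4.5p gives seller price ps = 44.4375; buyers pay pb = 44.4375 + 13 = 57.4375.
New quantity: q = 242 − 3.5(57.4375) = 40.96875.

Buyers pay $57.4375, sellers receive $44.4375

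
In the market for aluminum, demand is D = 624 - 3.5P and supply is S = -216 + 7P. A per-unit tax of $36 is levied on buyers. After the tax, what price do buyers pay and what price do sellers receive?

Pre-tax equilibrium: P* = 80, Q* = 344.
Tax on buyers shifts demand to D = 624 − 3.5(P + 36) = 498 - 3.5P.
498 - 3.5P = -216 + 7P gives seller price Ps = 68; buyers pay Pb = 68 + 36 = 104.
New quantity: Q = 624 − 3.5(104) = 260.

Buyers pay $104, sellers receive $68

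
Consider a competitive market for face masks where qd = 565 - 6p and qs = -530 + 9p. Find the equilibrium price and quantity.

Set qd = qs: 565 - 6p = -530 + 9p.
1095 = 15p, so p* = 73.
q* = 565 − 6(73) = 127.

p* = 73, q* = 127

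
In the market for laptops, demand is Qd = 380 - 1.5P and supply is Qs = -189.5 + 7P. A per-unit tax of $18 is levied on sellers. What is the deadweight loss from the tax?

Deadweight loss = 3402/17

Pre-tax equilibrium: P* = 67, Q* = 279.5.
Tax on sellers shifts supply to Qs = -189.5 + 7(P − 18) = -315.5 + 7P.
380 - 1.5P = -315.5 + 7P gives buyer price Pb = 1391/17; sellers receive Ps = 1391/17 − 18 = 1085/17.
New quantity: Q = 380 − 1.5(1391/17) = 8747/34.
DWL = ½ × 18 × (279.5 − 8747/34) = 3402/17.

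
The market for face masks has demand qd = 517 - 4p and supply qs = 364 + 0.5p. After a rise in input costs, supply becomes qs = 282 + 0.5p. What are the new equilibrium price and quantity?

p' = 470/9, q' = 2773/9

Original equilibrium: p* = 34, q* = 381.
New equilibrium: 517 - 4p = 282 + 0.5p, so 235 = 4.5p and p' = 470/9; q' = 517 − 4(470/9) = 2773/9.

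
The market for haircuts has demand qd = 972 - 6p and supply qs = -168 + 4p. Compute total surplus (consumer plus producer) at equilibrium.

Total surplus = 17280

Equilibrium: 972 - 6p = -168 + 4p gives p* = 114, q* = 288.
Demand choke price: p = 162; supply starts at p = 42.
CS = ½(162 − 114)(288) = 6912; PS = ½(114 − 42)(288) = 10368.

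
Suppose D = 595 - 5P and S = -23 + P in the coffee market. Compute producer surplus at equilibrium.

Equilibrium: 595 - 5P = -23 + P gives P* = 103, Q* = 80.
Supply starts at P = 23 (where S = 0).
PS = ½(103 − 23)(80) = 3200.

Producer surplus = 3200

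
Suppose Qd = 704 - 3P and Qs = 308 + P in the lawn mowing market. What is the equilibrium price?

P* = 99

Set Qd = Qs: 704 - 3P = 308 + P.
396 = 4P, so P* = 99.
Q* = 704 − 3(99) = 407.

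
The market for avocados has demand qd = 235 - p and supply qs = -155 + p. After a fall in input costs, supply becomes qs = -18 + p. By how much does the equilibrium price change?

Δp = -68.5

Original equilibrium: p* = 195, q* = 40.
New equilibrium: 235 - p = -18 + p, so 253 = 2p and p' = 126.5; q' = 235 − 1(126.5) = 108.5.
Change in price: 126.5 − 195 = -68.5.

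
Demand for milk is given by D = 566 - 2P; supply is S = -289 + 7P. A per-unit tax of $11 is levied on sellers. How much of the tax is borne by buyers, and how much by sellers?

Buyers bear 77/9, sellers bear 22/9

Pre-tax equilibrium: P* = 95, Q* = 376.
Tax on sellers shifts supply to S = -289 + 7(P − 11) = -366 + 7P.
566 - 2P = -366 + 7P gives buyer price Pb = 932/9; sellers receive Ps = 932/9 − 11 = 833/9.
New quantity: Q = 566 − 2(932/9) = 3230/9.
Buyer burden = 932/9 − 95 = 77/9; seller burden = 95 − 833/9 = 22/9.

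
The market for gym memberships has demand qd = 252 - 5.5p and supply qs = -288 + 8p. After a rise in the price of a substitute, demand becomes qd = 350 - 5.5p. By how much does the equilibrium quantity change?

Original equilibrium: p* = 40, q* = 32.
New equilibrium: 350 - 5.5p = -288 + 8p, so 638 = 13.5p and p' = 1276/27; q' = 350 − 5.5(1276/27) = 2432/27.
Change in quantity: 2432/27 − 32 = 1568/27.

Δq = 1568/27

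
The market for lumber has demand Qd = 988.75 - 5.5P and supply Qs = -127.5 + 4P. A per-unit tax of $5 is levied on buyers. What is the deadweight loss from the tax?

Deadweight loss = 550/19

Pre-tax equilibrium: P* = 117.5, Q* = 342.5.
Tax on buyers shifts demand to Qd = 988.75 − 5.5(P + 5) = 961.25 - 5.5P.
961.25 - 5.5P = -127.5 + 4P gives seller price Ps = 4355/38; buyers pay Pb = 4355/38 + 5 = 4545/38.
New quantity: Q = 988.75 − 5.5(4545/38) = 12575/38.
DWL = ½ × 5 × (342.5 − 12575/38) = 550/19.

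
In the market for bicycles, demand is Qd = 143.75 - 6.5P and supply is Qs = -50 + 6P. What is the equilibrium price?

Set Qd = Qs: 143.75 - 6.5P = -50 + 6P.
193.75 = 12.5P, so P* = 15.5.
Q* = 143.75 − 6.5(15.5) = 43.

P* = 15.5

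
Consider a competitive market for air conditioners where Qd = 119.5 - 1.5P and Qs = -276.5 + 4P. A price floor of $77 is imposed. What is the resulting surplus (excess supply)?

Equilibrium price would be P* = 72, so the floor at 77 binds.
At P = 77: Qd = 4, Qs = 31.5.
Surplus = 31.5 − 4 = 27.5.

Surplus = 27.5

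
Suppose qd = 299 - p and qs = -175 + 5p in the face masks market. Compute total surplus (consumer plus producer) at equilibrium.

Equilibrium: 299 - p = -175 + 5p gives p* = 79, q* = 220.
Demand choke price: p = 299; supply starts at p = 35.
CS = ½(299 − 79)(220) = 24200; PS = ½(79 − 35)(220) = 4840.

Total surplus = 29040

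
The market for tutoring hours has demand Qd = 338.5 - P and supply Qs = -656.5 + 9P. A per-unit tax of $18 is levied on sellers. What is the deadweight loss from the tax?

Pre-tax equilibrium: P* = 99.5, Q* = 239.
Tax on sellers shifts supply to Qs = -656.5 + 9(P − 18) = -818.5 + 9P.
338.5 - P = -818.5 + 9P gives buyer price Pb = 115.7; sellers receive Ps = 115.7 − 18 = 97.7.
New quantity: Q = 338.5 − 1(115.7) = 222.8.
DWL = ½ × 18 × (239 − 222.8) = 145.8.

Deadweight loss = 145.8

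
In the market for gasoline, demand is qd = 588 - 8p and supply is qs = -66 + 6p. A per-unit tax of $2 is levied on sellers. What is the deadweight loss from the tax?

Pre-tax equilibrium: p* = 327/7, q* = 1500/7.
Tax on sellers shifts supply to qs = -66 + 6(p − 2) = -78 + 6p.
588 - 8p = -78 + 6p gives buyer price pb = 333/7; sellers receive ps = 333/7 − 2 = 319/7.
New quantity: q = 588 − 8(333/7) = 1452/7.
DWL = ½ × 2 × (1500/7 − 1452/7) = 48/7.

Deadweight loss = 48/7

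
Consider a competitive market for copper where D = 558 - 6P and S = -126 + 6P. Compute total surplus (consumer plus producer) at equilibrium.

Equilibrium: 558 - 6P = -126 + 6P gives P* = 57, Q* = 216.
Demand choke price: P = 93; supply starts at P = 21.
CS = ½(93 − 57)(216) = 3888; PS = ½(57 − 21)(216) = 3888.

Total surplus = 7776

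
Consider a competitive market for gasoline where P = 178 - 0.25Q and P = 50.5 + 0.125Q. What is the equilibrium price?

P* = 93

Set the two price expressions equal: 178 - 0.25Q = 50.5 + 0.125Q.
127.5 = 0.375Q, so Q* = 340.
P* = 178 − (0.25)(340) = 93.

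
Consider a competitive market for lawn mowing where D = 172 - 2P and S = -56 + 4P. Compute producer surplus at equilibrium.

Producer surplus = 1152

Equilibrium: 172 - 2P = -56 + 4P gives P* = 38, Q* = 96.
Supply starts at P = 14 (where S = 0).
PS = ½(38 − 14)(96) = 1152.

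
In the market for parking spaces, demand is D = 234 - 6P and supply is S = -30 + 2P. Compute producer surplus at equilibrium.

Equilibrium: 234 - 6P = -30 + 2P gives P* = 33, Q* = 36.
Supply starts at P = 15 (where S = 0).
PS = ½(33 − 15)(36) = 324.

Producer surplus = 324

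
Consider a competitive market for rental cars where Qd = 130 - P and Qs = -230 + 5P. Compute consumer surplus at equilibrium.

Equilibrium: 130 - P = -230 + 5P gives P* = 60, Q* = 70.
Demand choke price (Qd = 0): P = 130.
CS = ½(130 − 60)(70) = 2450.

Consumer surplus = 2450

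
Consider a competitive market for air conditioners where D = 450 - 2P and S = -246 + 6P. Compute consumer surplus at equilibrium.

Equilibrium: 450 - 2P = -246 + 6P gives P* = 87, Q* = 276.
Demand choke price (D = 0): P = 225.
CS = ½(225 − 87)(276) = 19044.

Consumer surplus = 19044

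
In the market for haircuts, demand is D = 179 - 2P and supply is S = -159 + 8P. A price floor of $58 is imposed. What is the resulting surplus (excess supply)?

Equilibrium price would be P* = 33.8, so the floor at 58 binds.
At P = 58: D = 63, S = 305.
Surplus = 305 − 63 = 242.

Surplus = 242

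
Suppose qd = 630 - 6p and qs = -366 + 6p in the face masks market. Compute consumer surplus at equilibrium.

Equilibrium: 630 - 6p = -366 + 6p gives p* = 83, q* = 132.
Demand choke price (qd = 0): p = 105.
CS = ½(105 − 83)(132) = 1452.

Consumer surplus = 1452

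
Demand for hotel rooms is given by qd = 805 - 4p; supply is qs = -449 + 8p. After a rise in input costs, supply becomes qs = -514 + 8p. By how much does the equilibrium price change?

Original equilibrium: p* = 104.5, q* = 387.
New equilibrium: 805 - 4p = -514 + 8p, so 1319 = 12p and p' = 1319/12; q' = 805 − 4(1319/12) = 1096/3.
Change in price: 1319/12 − 104.5 = 65/12.

Δp = 65/12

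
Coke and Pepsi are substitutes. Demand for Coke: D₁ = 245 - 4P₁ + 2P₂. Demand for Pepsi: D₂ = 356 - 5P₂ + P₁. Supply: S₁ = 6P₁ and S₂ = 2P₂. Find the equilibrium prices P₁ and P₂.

Market 1: 245 - 4P₁ + 2P₂ = 6P₁ → 10P₁ - 2P₂ = 245.
Market 2: 7P₂ - P₁ = 356.
Eliminating P₂: 7×(1) + 2×(2) gives 68P₁ = 2427, so P₁ = 2427/68.
Back-substitute into (2): P₂ = (356 + 1×2427/68) / 7 = 3805/68.

P₁ = 2427/68, P₂ = 3805/68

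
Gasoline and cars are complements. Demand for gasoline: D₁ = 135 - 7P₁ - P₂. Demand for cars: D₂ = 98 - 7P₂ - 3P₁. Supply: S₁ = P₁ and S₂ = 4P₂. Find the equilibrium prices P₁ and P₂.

P₁ = 1387/85, P₂ = 379/85

Market 1: 135 - 7P₁ - P₂ = P₁ → 8P₁ + P₂ = 135.
Market 2: 11P₂ + 3P₁ = 98.
Eliminating P₂: 11×(1) − 1×(2) gives 85P₁ = 1387, so P₁ = 1387/85.
Back-substitute into (2): P₂ = (98 − 3×1387/85) / 11 = 379/85.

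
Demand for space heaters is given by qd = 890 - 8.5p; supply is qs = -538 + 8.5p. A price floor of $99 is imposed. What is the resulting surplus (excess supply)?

Surplus = 255

Equilibrium price would be p* = 84, so the floor at 99 binds.
At p = 99: qd = 48.5, qs = 303.5.
Surplus = 303.5 − 48.5 = 255.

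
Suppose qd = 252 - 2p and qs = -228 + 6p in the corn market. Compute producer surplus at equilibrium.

Equilibrium: 252 - 2p = -228 + 6p gives p* = 60, q* = 132.
Supply starts at p = 38 (where qs = 0).
PS = ½(60 − 38)(132) = 1452.

Producer surplus = 1452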